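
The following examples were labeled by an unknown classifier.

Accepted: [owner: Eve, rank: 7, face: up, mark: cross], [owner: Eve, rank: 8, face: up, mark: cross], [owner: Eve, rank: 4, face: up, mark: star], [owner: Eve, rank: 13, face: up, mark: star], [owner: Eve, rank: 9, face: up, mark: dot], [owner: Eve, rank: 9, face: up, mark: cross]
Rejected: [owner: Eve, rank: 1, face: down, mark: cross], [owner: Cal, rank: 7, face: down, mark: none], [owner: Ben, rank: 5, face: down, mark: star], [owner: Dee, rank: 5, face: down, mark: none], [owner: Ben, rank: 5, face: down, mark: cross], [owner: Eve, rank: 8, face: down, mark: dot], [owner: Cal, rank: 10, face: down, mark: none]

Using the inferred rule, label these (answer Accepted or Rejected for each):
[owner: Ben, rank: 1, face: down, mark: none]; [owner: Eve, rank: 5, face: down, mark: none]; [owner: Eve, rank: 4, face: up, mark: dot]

Rejected, Rejected, Accepted

Rule: face is up. This holds for each 'Accepted' example and fails for each 'Rejected' one.
[owner: Ben, rank: 1, face: down, mark: none]: Rejected (face is down). [owner: Eve, rank: 5, face: down, mark: none]: Rejected (face is down). [owner: Eve, rank: 4, face: up, mark: dot]: Accepted (face is up).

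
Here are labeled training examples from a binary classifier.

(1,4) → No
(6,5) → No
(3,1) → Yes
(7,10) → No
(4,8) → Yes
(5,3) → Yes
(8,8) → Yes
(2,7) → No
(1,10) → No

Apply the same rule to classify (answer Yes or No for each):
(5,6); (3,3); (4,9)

'Yes' ⟺ sum is even.
(5,6): 5+6 = 11 — lacks this property, so No. (3,3): 3+3 = 6 — qualifies, so Yes. (4,9): 4+9 = 13 — lacks this property, so No.

No, Yes, No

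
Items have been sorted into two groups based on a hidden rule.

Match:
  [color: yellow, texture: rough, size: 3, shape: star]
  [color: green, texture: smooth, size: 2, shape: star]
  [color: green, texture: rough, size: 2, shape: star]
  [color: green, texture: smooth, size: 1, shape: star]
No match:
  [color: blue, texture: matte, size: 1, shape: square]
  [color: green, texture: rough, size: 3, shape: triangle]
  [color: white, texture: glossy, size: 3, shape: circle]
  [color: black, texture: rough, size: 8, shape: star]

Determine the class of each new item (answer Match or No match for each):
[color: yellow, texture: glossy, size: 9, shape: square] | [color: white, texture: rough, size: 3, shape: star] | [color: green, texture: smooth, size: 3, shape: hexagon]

No match, Match, No match

The simplest hypothesis consistent with all the labels is: shape is star AND size ≤ 3.
[color: yellow, texture: glossy, size: 9, shape: square] — shape is square, size = 9, hence No match. [color: white, texture: rough, size: 3, shape: star] — shape is star, size = 3, hence Match. [color: green, texture: smooth, size: 3, shape: hexagon] — shape is hexagon, size = 3, hence No match.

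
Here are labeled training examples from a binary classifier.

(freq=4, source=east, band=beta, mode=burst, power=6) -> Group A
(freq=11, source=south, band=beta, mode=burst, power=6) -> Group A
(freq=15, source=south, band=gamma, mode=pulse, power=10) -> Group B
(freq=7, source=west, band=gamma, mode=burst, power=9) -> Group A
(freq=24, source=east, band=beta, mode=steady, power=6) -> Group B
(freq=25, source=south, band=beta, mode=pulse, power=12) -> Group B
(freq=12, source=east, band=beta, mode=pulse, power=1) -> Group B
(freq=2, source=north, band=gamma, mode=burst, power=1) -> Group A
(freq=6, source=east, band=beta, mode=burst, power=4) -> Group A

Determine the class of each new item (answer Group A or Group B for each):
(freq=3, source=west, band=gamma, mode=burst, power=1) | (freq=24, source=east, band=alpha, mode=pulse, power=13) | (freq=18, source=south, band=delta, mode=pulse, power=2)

Group A, Group B, Group B

The pattern is that an item is 'Group A' exactly when: mode is burst.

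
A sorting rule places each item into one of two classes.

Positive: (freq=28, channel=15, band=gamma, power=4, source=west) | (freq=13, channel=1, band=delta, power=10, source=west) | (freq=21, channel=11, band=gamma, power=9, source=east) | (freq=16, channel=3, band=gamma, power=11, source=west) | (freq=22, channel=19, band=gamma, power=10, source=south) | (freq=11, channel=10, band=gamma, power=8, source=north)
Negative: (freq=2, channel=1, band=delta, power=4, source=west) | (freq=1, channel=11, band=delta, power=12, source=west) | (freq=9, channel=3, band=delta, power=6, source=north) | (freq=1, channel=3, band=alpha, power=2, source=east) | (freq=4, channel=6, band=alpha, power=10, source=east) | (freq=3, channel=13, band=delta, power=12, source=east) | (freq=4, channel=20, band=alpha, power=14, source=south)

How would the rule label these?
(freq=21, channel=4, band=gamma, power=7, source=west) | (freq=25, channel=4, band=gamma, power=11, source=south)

Positive, Positive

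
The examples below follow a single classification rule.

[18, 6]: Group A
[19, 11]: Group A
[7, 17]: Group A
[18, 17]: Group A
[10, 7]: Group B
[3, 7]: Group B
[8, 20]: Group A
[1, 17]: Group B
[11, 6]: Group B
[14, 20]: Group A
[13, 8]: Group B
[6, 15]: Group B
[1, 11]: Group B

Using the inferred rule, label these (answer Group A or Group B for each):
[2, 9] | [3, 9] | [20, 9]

One predicate separates the groups cleanly: sum ≥ 24.
Group B: [2, 9], since 2+9 = 11. Group B: [3, 9], since 3+9 = 12. Group A: [20, 9], since 20+9 = 29.

Group B, Group B, Group A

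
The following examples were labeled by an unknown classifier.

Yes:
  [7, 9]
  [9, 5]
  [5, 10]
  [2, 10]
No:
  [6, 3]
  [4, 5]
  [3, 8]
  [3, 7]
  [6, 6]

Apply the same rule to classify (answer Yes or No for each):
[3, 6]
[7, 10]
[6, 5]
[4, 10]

The pattern is that an item is 'Yes' exactly when: max ≥ 9.
No: [3, 6], since max 6.
Yes: [7, 10], since max 10.
No: [6, 5], since max 6.
Yes: [4, 10], since max 10.

No, Yes, No, Yes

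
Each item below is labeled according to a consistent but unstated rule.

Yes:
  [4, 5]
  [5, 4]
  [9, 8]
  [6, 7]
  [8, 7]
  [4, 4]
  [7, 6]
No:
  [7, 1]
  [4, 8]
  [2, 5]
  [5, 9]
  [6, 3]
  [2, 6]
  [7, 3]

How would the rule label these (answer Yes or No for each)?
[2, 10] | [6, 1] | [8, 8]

No, No, Yes

Every 'Yes' example satisfies: |first − second| ≤ 1. None of the 'No' examples do.
[2, 10]: No (|2−10| = 8). [6, 1]: No (|6−1| = 5). [8, 8]: Yes (|8−8| = 0).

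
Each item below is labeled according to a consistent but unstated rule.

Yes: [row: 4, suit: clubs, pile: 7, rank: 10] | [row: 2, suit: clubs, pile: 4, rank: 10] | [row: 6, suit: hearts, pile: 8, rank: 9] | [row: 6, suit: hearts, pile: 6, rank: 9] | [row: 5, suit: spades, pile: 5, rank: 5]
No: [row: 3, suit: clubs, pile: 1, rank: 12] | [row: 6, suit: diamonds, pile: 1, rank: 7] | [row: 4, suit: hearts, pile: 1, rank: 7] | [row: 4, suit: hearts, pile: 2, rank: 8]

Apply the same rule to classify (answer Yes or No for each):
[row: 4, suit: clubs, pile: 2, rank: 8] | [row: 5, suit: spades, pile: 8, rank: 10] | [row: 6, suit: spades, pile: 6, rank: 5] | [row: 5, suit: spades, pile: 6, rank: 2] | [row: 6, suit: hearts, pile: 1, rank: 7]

The simplest hypothesis consistent with all the labels is: pile ≥ 4.
[row: 4, suit: clubs, pile: 2, rank: 8] → pile = 2 → No.
[row: 5, suit: spades, pile: 8, rank: 10] → pile = 8 → Yes.
[row: 6, suit: spades, pile: 6, rank: 5] → pile = 6 → Yes.
[row: 5, suit: spades, pile: 6, rank: 2] → pile = 6 → Yes.
[row: 6, suit: hearts, pile: 1, rank: 7] → pile = 1 → No.

No, Yes, Yes, Yes, No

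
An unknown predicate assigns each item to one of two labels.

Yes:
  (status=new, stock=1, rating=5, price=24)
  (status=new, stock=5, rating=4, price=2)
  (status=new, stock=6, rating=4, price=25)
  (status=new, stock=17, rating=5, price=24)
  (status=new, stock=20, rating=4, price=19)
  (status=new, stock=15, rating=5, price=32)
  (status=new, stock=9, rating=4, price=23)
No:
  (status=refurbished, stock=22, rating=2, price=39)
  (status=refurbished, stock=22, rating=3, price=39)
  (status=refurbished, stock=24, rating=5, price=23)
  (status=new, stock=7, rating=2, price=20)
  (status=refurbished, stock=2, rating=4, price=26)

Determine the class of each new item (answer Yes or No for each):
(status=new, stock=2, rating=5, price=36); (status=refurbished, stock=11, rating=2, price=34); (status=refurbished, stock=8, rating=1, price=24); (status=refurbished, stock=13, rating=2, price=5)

The distinguishing property — status is new AND rating ≥ 3 — holds for all the 'Yes' cases and none of the 'No' cases.
(status=new, stock=2, rating=5, price=36) — status is new, rating = 5, hence Yes.
(status=refurbished, stock=11, rating=2, price=34) — status is refurbished, rating = 2, hence No.
(status=refurbished, stock=8, rating=1, price=24) — status is refurbished, rating = 1, hence No.
(status=refurbished, stock=13, rating=2, price=5) — status is refurbished, rating = 2, hence No.

Yes, No, No, No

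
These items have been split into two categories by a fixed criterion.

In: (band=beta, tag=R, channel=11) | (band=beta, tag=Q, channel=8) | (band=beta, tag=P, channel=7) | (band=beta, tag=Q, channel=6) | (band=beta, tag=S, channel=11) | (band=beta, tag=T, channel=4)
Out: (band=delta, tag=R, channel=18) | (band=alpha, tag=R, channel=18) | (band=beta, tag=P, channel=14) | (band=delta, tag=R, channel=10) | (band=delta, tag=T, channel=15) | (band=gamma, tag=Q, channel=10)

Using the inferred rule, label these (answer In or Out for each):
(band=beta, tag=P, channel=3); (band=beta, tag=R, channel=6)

The simplest hypothesis consistent with all the labels is: band is beta AND channel ≤ 11.
(band=beta, tag=P, channel=3): band is beta, channel = 3 — meets the rule, so In. (band=beta, tag=R, channel=6): band is beta, channel = 6 — meets the rule, so In.

In, In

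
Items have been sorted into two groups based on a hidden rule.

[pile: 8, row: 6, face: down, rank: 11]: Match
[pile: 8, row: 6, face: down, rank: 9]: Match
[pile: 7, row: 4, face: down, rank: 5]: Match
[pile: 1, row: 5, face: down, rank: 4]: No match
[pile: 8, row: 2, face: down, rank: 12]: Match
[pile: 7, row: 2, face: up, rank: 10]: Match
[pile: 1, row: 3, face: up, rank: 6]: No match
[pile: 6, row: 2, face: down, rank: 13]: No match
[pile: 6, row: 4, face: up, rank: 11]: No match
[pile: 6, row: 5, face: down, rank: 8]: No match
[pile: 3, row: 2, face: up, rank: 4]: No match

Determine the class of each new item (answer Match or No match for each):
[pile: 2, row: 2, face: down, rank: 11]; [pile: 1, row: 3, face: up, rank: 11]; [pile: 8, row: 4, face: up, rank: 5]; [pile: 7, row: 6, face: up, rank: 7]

One predicate separates the groups cleanly: pile ≥ 7.
[pile: 2, row: 2, face: down, rank: 11] — pile = 2, hence No match.
[pile: 1, row: 3, face: up, rank: 11] — pile = 1, hence No match.
[pile: 8, row: 4, face: up, rank: 5] — pile = 8, hence Match.
[pile: 7, row: 6, face: up, rank: 7] — pile = 7, hence Match.

No match, No match, Match, Match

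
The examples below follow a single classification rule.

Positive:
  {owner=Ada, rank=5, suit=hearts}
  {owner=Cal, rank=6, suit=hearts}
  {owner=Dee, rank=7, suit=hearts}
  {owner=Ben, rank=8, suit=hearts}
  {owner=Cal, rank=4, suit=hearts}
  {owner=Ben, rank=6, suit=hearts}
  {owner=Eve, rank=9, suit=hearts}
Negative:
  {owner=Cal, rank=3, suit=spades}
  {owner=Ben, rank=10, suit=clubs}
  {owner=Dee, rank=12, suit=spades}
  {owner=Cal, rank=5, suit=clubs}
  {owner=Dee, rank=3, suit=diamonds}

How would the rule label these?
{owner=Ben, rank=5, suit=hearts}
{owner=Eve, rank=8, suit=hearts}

Positive, Positive

The rule appears to be: suit is hearts.
{owner=Ben, rank=5, suit=hearts}: Positive (suit is hearts).
{owner=Eve, rank=8, suit=hearts}: Positive (suit is hearts).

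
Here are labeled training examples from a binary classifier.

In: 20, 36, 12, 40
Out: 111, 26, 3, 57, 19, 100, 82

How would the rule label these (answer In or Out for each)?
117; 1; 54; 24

A rule that fits every label: multiple of 4 AND at most 40 — true of each 'In' example, false of each 'Out' one.
117: Out (117 = 4·29 + 1, 117 > 40). 1: Out (1 = 4·0 + 1, 1 ≤ 40). 54: Out (54 = 4·13 + 2, 54 > 40). 24: In (24 = 4·6, 24 ≤ 40).

Out, Out, Out, In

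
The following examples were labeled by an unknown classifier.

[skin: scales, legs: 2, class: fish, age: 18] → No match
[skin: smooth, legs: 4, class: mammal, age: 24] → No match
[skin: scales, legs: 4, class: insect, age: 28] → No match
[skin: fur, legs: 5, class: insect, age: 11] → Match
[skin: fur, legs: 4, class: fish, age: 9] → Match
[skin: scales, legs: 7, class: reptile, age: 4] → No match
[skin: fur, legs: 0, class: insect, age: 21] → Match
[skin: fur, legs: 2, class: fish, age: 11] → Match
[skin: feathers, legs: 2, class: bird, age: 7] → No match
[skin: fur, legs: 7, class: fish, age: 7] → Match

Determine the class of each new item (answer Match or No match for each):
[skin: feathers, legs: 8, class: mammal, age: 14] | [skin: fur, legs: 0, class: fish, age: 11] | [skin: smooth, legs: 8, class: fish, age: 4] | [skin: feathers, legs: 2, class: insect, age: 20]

Rule: skin is fur. This holds for each 'Match' example and fails for each 'No match' one.

No match, Match, No match, No match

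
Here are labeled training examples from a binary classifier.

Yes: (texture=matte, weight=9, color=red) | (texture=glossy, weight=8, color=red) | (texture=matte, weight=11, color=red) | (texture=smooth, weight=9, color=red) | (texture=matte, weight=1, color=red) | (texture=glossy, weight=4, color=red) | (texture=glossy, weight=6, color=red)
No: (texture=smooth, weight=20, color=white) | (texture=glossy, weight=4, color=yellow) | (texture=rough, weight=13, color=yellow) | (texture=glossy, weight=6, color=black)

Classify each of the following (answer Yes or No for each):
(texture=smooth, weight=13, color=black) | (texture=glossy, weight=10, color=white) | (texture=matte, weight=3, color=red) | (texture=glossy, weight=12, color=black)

One predicate separates the groups cleanly: color is red.

No, No, Yes, No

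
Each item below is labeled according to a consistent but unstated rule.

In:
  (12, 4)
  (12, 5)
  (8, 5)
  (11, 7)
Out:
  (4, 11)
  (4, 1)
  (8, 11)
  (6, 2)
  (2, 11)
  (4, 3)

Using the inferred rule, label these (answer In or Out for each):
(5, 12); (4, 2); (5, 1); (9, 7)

Out, Out, Out, In

The pattern is that an item is 'In' exactly when: first > second AND sum ≥ 13.
(5, 12) — 5 < 12, 5+12 = 17, hence Out. (4, 2) — 4 > 2, 4+2 = 6, hence Out. (5, 1) — 5 > 1, 5+1 = 6, hence Out. (9, 7) — 9 > 7, 9+7 = 16, hence In.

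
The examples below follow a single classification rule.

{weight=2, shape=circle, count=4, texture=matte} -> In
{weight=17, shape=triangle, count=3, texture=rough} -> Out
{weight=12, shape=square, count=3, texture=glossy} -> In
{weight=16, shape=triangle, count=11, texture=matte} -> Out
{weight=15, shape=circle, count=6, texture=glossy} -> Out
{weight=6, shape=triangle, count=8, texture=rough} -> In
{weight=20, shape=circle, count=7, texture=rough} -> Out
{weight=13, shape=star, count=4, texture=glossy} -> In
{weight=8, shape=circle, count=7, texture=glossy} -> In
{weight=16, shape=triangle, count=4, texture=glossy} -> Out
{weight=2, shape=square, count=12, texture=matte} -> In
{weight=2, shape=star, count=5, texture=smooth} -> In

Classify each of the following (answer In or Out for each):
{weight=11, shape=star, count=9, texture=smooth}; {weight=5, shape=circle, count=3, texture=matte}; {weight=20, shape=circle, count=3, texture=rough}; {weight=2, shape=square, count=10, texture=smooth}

In, In, Out, In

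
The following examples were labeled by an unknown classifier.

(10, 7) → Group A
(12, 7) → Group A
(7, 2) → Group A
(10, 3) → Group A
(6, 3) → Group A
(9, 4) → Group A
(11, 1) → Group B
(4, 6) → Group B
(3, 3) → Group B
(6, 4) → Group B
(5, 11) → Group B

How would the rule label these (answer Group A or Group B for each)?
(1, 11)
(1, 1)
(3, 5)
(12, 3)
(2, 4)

Comparing the two groups points to one rule — sum is odd.

Group B, Group B, Group B, Group A, Group B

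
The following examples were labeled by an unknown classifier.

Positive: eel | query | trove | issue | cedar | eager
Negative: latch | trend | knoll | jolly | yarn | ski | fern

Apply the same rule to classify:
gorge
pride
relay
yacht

Positive, Positive, Positive, Negative

One predicate separates the groups cleanly: has ≥ 2 vowels.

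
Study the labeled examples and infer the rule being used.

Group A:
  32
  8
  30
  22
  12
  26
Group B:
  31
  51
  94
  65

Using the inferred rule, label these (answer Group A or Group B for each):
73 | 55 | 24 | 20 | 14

Every 'Group A' example satisfies: even AND at most 32. None of the 'Group B' examples do.

Group B, Group B, Group A, Group A, Group A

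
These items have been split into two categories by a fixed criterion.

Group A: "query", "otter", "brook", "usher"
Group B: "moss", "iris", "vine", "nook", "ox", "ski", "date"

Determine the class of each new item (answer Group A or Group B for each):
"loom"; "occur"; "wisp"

Group B, Group A, Group B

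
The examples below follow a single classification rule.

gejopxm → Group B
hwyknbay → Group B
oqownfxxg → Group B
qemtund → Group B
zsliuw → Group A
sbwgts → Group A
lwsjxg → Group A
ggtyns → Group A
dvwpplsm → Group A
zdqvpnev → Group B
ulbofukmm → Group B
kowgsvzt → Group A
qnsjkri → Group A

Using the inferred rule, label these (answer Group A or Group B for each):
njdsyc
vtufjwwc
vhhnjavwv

Group A, Group B, Group B

One predicate separates the groups cleanly: contains 's'.
njdsyc → has 's' → Group A.
vtufjwwc → no 's' → Group B.
vhhnjavwv → no 's' → Group B.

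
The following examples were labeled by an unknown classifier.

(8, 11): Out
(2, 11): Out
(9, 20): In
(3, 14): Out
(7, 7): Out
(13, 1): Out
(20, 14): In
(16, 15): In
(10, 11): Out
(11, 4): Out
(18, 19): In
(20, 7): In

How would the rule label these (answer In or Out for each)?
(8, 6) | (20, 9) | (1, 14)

Out, In, Out

Rule: sum ≥ 27. This holds for each 'In' example and fails for each 'Out' one.
Out: (8, 6), since 8+6 = 14.
In: (20, 9), since 20+9 = 29.
Out: (1, 14), since 1+14 = 15.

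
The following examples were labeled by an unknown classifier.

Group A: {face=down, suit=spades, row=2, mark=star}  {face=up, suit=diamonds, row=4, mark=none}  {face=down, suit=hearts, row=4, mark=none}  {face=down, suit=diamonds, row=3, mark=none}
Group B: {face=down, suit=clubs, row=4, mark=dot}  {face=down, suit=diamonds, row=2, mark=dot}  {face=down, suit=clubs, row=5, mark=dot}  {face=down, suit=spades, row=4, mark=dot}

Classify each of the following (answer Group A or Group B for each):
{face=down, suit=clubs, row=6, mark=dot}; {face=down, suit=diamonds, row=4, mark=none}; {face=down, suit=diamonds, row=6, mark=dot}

Group B, Group A, Group B

A rule that fits every label: mark is not dot — true of each 'Group A' example, false of each 'Group B' one.
{face=down, suit=clubs, row=6, mark=dot} — mark is dot, hence Group B.
{face=down, suit=diamonds, row=4, mark=none} — mark is none, hence Group A.
{face=down, suit=diamonds, row=6, mark=dot} — mark is dot, hence Group B.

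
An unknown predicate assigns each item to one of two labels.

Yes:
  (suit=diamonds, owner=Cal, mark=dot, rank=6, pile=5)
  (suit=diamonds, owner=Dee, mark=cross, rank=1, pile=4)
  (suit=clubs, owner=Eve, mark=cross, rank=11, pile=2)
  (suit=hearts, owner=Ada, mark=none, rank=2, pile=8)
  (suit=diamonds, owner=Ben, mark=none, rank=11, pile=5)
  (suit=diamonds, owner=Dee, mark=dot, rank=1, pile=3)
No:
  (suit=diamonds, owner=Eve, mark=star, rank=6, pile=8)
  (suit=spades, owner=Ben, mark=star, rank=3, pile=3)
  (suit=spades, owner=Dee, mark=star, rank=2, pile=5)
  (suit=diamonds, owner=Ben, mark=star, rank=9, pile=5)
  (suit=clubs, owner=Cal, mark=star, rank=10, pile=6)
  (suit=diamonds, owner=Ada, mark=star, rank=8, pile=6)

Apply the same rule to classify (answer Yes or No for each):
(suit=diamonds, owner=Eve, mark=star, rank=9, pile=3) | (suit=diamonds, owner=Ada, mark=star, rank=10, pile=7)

No, No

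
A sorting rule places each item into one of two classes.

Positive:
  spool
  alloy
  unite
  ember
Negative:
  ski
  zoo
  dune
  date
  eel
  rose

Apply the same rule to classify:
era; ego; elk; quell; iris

The simplest hypothesis consistent with all the labels is: length 5.

Negative, Negative, Negative, Positive, Negative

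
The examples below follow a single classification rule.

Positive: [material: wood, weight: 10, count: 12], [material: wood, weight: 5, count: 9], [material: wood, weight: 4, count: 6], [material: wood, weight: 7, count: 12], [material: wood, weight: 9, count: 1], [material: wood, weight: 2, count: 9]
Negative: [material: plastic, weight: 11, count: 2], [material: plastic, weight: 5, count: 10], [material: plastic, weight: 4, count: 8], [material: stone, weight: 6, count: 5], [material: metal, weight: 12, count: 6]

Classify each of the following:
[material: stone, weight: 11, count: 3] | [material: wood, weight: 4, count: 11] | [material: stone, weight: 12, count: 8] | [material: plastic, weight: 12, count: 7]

Negative, Positive, Negative, Negative

Every 'Positive' example satisfies: material is wood. None of the 'Negative' examples do.
[material: stone, weight: 11, count: 3] — material is stone, hence Negative. [material: wood, weight: 4, count: 11] — material is wood, hence Positive. [material: stone, weight: 12, count: 8] — material is stone, hence Negative. [material: plastic, weight: 12, count: 7] — material is plastic, hence Negative.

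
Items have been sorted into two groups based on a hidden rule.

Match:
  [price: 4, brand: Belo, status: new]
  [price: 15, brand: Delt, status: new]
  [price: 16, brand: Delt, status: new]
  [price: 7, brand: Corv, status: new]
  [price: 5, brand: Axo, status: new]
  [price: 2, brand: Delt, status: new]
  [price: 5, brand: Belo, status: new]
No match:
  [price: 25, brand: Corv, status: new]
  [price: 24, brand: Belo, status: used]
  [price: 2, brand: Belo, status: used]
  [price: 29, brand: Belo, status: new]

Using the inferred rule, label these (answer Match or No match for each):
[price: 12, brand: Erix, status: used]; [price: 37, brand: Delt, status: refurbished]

The simplest hypothesis consistent with all the labels is: status is new AND price ≤ 16.
[price: 12, brand: Erix, status: used] — status is used, price = 12, hence No match.
[price: 37, brand: Delt, status: refurbished] — status is refurbished, price = 37, hence No match.

No match, No match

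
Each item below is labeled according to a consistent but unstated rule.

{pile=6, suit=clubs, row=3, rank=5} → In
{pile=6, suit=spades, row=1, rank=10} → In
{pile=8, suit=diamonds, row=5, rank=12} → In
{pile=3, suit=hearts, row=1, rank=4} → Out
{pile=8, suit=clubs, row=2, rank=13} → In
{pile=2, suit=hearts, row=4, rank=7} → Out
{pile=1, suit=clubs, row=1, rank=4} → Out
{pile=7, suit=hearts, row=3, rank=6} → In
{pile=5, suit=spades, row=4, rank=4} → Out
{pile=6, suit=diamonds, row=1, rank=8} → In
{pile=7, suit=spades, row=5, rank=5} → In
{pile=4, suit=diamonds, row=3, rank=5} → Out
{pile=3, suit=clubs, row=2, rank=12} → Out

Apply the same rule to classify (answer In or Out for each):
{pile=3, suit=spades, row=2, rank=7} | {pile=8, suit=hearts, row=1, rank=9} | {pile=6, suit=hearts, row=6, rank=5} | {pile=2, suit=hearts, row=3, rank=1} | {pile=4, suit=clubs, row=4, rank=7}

Out, In, In, Out, Out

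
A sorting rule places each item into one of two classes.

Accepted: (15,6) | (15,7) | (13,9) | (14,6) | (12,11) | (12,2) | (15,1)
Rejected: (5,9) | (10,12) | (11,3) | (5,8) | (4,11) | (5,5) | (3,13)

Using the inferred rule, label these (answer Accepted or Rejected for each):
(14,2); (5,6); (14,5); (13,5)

'Accepted' ⟺ first ≥ 12.
Accepted: (14,2), since first 14.
Rejected: (5,6), since first 5.
Accepted: (14,5), since first 14.
Accepted: (13,5), since first 13.

Accepted, Rejected, Accepted, Accepted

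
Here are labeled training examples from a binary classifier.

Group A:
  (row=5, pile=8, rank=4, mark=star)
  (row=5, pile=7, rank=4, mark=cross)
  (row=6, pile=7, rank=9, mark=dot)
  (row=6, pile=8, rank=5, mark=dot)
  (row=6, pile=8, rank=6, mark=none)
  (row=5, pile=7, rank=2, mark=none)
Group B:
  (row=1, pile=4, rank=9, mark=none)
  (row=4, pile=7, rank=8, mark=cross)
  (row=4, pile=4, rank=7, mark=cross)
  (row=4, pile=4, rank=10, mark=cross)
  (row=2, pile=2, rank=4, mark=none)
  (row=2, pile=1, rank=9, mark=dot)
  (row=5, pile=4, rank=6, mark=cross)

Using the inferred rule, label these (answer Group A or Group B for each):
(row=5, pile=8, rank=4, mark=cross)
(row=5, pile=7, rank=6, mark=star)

Group A, Group A

All 'Group A' examples share one property — pile ≥ 7 AND row ≥ 5 — and every 'Group B' example lacks it.
(row=5, pile=8, rank=4, mark=cross): pile = 8, row = 5 — matches, so Group A.
(row=5, pile=7, rank=6, mark=star): pile = 7, row = 5 — matches, so Group A.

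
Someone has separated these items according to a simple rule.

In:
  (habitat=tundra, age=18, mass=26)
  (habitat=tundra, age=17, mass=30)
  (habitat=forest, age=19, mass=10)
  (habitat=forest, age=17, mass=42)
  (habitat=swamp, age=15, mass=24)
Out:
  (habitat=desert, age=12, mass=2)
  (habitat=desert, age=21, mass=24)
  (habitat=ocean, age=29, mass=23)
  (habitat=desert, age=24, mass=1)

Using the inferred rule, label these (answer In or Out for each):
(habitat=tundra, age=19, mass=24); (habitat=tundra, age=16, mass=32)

In, In

The rule appears to be: age ≥ 15 AND age ≤ 19.
(habitat=tundra, age=19, mass=24): age = 19 — passes, so In. (habitat=tundra, age=16, mass=32): age = 16 — passes, so In.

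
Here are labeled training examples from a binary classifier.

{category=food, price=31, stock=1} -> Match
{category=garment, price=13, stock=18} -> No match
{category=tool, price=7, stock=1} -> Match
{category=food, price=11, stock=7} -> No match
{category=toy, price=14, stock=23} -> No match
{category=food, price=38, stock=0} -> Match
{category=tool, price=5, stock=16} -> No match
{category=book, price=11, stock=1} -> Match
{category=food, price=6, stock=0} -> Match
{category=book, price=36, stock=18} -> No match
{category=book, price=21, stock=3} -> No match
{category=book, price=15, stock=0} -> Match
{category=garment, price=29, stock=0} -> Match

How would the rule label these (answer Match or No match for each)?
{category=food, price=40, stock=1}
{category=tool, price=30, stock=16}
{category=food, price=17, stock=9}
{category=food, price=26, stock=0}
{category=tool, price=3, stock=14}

The pattern is that an item is 'Match' exactly when: stock ≤ 1.
{category=food, price=40, stock=1} → stock = 1 → Match.
{category=tool, price=30, stock=16} → stock = 16 → No match.
{category=food, price=17, stock=9} → stock = 9 → No match.
{category=food, price=26, stock=0} → stock = 0 → Match.
{category=tool, price=3, stock=14} → stock = 14 → No match.

Match, No match, No match, Match, No match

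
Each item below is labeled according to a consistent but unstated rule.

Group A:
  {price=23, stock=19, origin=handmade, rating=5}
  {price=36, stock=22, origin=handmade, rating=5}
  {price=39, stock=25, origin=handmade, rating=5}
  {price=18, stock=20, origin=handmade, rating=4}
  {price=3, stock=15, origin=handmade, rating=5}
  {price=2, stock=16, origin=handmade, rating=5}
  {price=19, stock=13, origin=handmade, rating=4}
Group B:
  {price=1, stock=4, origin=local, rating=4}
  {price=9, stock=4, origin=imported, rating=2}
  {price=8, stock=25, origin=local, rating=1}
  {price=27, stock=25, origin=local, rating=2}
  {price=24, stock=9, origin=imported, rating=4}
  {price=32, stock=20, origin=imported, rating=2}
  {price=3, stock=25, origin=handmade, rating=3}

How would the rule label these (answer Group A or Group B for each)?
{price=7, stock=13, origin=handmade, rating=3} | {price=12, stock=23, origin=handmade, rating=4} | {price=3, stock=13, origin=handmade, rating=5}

Group B, Group A, Group A

The pattern is that an item is 'Group A' exactly when: origin is handmade AND rating ≥ 4.
{price=7, stock=13, origin=handmade, rating=3}: origin is handmade, rating = 3 — does not pass, so Group B. {price=12, stock=23, origin=handmade, rating=4}: origin is handmade, rating = 4 — checks out, so Group A. {price=3, stock=13, origin=handmade, rating=5}: origin is handmade, rating = 5 — checks out, so Group A.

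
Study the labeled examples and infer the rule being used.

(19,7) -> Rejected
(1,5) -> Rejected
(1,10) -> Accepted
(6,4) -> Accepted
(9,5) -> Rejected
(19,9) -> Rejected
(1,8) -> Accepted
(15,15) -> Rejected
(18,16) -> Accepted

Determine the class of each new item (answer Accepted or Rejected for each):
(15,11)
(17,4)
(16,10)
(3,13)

Every 'Accepted' example satisfies: second is even. None of the 'Rejected' examples do.
(15,11) → second 11 → Rejected.
(17,4) → second 4 → Accepted.
(16,10) → second 10 → Accepted.
(3,13) → second 13 → Rejected.

Rejected, Accepted, Accepted, Rejected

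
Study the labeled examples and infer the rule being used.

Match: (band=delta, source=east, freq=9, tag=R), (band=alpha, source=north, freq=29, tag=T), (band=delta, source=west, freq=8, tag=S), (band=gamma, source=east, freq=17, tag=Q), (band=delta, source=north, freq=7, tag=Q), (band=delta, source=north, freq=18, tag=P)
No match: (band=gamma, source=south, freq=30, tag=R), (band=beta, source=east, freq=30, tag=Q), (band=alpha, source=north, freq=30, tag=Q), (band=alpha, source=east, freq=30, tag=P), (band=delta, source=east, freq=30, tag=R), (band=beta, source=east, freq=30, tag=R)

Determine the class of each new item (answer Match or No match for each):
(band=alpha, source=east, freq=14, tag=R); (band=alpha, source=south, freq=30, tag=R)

All 'Match' examples share one property — freq ≤ 29 — and every 'No match' example lacks it.
(band=alpha, source=east, freq=14, tag=R): Match (freq = 14). (band=alpha, source=south, freq=30, tag=R): No match (freq = 30).

Match, No match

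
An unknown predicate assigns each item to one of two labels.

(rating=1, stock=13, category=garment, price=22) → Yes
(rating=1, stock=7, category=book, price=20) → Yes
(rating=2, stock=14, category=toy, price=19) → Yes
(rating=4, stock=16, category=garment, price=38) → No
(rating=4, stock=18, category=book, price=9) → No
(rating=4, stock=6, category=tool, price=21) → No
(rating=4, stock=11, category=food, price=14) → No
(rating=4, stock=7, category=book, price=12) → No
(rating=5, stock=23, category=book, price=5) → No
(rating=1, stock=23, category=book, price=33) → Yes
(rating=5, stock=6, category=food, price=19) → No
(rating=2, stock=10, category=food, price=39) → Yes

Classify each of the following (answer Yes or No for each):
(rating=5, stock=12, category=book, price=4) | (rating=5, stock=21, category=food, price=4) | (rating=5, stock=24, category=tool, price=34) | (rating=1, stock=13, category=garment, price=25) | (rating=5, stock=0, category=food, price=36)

The common property of the 'Yes' items is: rating ≤ 2. No 'No' item has it.
(rating=5, stock=12, category=book, price=4): No (rating = 5).
(rating=5, stock=21, category=food, price=4): No (rating = 5).
(rating=5, stock=24, category=tool, price=34): No (rating = 5).
(rating=1, stock=13, category=garment, price=25): Yes (rating = 1).
(rating=5, stock=0, category=food, price=36): No (rating = 5).

No, No, No, Yes, No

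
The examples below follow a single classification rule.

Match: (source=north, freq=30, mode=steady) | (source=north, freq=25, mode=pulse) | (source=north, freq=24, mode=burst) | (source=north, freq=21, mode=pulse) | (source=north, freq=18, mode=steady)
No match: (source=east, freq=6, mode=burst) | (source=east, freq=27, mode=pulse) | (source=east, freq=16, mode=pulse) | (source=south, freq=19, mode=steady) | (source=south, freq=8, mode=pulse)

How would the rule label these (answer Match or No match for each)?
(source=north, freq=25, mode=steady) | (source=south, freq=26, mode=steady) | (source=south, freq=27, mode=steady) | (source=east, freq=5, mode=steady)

Match, No match, No match, No match

The pattern is that an item is 'Match' exactly when: source is north.
(source=north, freq=25, mode=steady): source is north, checks out → Match. (source=south, freq=26, mode=steady): source is south, does not fit → No match. (source=south, freq=27, mode=steady): source is south, does not fit → No match. (source=east, freq=5, mode=steady): source is east, does not fit → No match.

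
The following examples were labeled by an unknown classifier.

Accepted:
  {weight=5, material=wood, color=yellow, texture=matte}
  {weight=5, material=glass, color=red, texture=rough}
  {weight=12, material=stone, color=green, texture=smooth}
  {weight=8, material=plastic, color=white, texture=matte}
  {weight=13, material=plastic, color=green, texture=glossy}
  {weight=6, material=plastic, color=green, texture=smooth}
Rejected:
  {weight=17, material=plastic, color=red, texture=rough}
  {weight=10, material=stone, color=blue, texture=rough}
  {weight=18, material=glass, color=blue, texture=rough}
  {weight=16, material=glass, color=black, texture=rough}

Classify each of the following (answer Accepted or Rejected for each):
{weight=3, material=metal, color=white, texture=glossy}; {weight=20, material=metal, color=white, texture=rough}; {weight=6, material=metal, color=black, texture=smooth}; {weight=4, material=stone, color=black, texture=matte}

Accepted, Rejected, Accepted, Accepted

The rule appears to be: color is green OR weight ≤ 8.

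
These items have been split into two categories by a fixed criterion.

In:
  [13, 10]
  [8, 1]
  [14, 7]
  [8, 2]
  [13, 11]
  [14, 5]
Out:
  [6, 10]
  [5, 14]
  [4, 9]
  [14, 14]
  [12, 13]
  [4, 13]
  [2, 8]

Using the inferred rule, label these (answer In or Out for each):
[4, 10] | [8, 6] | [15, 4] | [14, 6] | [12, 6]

Rule: first > second. This holds for each 'In' example and fails for each 'Out' one.

Out, In, In, In, In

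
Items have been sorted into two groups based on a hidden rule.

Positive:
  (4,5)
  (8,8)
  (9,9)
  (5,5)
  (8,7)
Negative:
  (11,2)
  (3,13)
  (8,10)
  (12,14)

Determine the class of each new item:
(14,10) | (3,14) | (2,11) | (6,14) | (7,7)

Negative, Negative, Negative, Negative, Positive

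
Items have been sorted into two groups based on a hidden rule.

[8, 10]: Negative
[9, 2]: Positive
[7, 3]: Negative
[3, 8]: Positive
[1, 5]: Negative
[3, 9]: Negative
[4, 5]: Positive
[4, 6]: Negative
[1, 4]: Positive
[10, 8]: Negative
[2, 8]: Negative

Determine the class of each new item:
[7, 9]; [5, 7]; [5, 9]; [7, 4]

The classifier is using: sum is odd.
[7, 9]: 7+9 = 16, doesn't qualify → Negative.
[5, 7]: 5+7 = 12, doesn't qualify → Negative.
[5, 9]: 5+9 = 14, doesn't qualify → Negative.
[7, 4]: 7+4 = 11, has this property → Positive.

Negative, Negative, Negative, Positive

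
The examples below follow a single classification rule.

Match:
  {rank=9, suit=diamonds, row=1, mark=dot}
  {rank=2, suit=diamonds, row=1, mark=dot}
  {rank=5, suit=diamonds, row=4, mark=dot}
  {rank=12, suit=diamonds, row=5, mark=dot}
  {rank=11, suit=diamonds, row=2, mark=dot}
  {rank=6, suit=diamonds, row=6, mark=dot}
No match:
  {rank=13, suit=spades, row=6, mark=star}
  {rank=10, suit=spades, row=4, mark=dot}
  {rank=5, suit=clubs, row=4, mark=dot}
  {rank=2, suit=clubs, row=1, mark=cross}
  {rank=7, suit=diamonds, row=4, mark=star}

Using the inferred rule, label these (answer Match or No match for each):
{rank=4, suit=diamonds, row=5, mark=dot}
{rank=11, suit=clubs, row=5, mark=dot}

Rule: suit is diamonds AND mark is dot. This holds for each 'Match' example and fails for each 'No match' one.
Match: {rank=4, suit=diamonds, row=5, mark=dot}, since suit is diamonds, mark is dot.
No match: {rank=11, suit=clubs, row=5, mark=dot}, since suit is clubs, mark is dot.

Match, No match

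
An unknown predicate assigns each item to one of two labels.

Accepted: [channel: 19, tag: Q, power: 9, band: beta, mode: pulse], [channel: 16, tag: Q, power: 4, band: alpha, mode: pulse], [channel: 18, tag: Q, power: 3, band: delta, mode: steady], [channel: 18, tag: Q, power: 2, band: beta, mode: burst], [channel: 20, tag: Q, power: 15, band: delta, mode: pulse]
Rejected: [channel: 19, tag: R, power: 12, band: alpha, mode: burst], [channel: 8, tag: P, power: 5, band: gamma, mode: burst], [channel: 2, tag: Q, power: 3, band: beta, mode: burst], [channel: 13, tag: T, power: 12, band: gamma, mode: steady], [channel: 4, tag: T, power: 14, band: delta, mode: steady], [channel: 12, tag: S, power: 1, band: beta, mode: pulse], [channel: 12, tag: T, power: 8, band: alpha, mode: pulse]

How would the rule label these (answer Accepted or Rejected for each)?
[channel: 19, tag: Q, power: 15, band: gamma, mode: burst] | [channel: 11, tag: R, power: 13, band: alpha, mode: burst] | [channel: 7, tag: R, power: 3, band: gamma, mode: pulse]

The simplest hypothesis consistent with all the labels is: tag is Q AND channel ≥ 4.
Accepted: [channel: 19, tag: Q, power: 15, band: gamma, mode: burst], since tag is Q, channel = 19.
Rejected: [channel: 11, tag: R, power: 13, band: alpha, mode: burst], since tag is R, channel = 11.
Rejected: [channel: 7, tag: R, power: 3, band: gamma, mode: pulse], since tag is R, channel = 7.

Accepted, Rejected, Rejected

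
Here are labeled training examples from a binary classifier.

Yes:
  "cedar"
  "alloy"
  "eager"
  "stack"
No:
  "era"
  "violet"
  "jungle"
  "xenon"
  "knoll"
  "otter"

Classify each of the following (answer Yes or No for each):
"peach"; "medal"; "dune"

Yes, Yes, No

The simplest hypothesis consistent with all the labels is: length 5 AND contains 'a'.
Yes: "peach", since length 5, has 'a'.
Yes: "medal", since length 5, has 'a'.
No: "dune", since length 4, no 'a'.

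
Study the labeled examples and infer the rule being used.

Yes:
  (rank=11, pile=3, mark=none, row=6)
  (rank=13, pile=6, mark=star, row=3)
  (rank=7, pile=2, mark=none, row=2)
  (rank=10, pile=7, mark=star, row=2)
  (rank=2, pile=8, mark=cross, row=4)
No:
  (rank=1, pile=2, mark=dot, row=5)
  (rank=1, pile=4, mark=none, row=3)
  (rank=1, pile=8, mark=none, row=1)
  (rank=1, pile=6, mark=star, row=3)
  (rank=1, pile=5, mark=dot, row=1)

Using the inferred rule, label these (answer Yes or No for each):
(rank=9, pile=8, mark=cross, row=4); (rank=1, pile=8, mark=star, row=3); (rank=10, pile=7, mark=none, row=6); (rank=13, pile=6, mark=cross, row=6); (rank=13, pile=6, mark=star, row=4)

Yes, No, Yes, Yes, Yes

'Yes' ⟺ rank ≥ 2.
(rank=9, pile=8, mark=cross, row=4) → rank = 9 → Yes. (rank=1, pile=8, mark=star, row=3) → rank = 1 → No. (rank=10, pile=7, mark=none, row=6) → rank = 10 → Yes. (rank=13, pile=6, mark=cross, row=6) → rank = 13 → Yes. (rank=13, pile=6, mark=star, row=4) → rank = 13 → Yes.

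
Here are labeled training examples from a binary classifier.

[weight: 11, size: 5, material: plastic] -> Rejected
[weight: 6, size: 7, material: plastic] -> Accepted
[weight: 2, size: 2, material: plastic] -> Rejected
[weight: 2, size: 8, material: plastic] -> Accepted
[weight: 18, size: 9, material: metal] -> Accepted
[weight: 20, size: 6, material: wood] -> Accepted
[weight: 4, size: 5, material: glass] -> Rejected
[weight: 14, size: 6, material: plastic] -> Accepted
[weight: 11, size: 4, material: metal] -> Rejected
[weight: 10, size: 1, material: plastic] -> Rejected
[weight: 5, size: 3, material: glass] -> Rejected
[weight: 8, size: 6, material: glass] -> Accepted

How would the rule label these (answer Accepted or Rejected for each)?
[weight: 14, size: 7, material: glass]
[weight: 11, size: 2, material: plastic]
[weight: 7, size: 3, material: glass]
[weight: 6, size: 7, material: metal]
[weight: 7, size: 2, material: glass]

Rule: size ≥ 6. This holds for each 'Accepted' example and fails for each 'Rejected' one.
Accepted: [weight: 14, size: 7, material: glass], since size = 7.
Rejected: [weight: 11, size: 2, material: plastic], since size = 2.
Rejected: [weight: 7, size: 3, material: glass], since size = 3.
Accepted: [weight: 6, size: 7, material: metal], since size = 7.
Rejected: [weight: 7, size: 2, material: glass], since size = 2.

Accepted, Rejected, Rejected, Accepted, Rejected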